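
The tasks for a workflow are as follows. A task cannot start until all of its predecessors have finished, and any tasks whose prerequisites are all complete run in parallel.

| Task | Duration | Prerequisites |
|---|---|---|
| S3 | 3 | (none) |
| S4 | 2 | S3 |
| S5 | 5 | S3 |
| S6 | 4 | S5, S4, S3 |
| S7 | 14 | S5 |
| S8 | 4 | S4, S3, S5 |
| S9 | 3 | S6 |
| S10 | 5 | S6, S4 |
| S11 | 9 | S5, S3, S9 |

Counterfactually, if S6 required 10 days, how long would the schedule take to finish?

Actual critical path: S3→S5→S6→S9→S11 = 3+5+4+3+9 = 24 ⇒ 24 days.
S6 is on the critical path; changing it to 10 makes that path 30 days.
That remains the longest chain; total 30 days.

30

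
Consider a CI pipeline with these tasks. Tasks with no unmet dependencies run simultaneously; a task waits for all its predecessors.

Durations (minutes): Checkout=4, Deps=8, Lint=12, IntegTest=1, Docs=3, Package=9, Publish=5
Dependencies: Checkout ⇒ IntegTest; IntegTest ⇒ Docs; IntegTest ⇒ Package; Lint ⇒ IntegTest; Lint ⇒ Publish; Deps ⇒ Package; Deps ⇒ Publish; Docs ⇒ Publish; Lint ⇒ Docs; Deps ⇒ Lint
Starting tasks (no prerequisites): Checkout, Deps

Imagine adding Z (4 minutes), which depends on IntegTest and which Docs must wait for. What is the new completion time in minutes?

33

Originally the CI pipeline takes 30 minutes.
With Z inserted, Docs now waits for max(Lint, IntegTest, Z).
New critical path: Deps→Lint→IntegTest→Z→Docs→Publish = 8+12+1+4+3+5 = 33 ⇒ 33 minutes.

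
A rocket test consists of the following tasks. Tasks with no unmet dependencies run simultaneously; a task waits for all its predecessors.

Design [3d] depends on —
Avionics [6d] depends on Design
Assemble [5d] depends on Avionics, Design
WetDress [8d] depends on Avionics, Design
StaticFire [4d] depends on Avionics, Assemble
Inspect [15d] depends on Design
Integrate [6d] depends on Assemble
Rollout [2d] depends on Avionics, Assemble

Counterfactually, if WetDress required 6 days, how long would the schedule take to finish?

Baseline: Design→Avionics→Assemble→Integrate = 3+6+5+6 = 20 → 20 days.
WetDress is off the critical path — its longest chain is 17 days, giving 3 of slack.
The critical path is still Design→Avionics→Assemble→Integrate; finish is now 20 days.

20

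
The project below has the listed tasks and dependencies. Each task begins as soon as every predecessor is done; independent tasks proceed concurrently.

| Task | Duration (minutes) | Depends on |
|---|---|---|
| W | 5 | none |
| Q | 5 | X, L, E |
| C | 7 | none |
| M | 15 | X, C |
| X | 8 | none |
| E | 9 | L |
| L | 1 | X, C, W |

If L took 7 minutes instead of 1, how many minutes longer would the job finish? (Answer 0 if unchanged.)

6

Baseline: X→L→E→Q = 8+1+9+5 = 23 → 23 minutes.
L is on the critical path; changing it to 7 makes that path 29 minutes.
No other chain overtakes it, so the finish is 29 minutes.
Change in finish: 29 − 23 = +6 minutes.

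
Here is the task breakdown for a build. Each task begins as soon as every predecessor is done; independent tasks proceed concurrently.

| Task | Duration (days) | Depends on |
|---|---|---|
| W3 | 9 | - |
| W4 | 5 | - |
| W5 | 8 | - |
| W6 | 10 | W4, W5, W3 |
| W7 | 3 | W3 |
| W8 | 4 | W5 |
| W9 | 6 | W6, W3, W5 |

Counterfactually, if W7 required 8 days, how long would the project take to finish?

25

Actual critical path: W3→W6→W9 = 9+10+6 = 25 ⇒ 25 days.
The longest path through W7 is only 12 days, so W7 has float 13.
That remains the longest chain; total 25 days.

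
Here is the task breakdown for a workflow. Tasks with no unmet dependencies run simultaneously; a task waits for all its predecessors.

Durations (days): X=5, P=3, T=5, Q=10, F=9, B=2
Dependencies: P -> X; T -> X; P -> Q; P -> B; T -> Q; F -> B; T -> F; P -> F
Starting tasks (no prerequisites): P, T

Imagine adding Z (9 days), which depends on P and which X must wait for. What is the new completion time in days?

Originally the workflow takes 16 days.
With Z inserted, X now waits for max(T, P, Z).
New critical path: P→Z→X = 3+9+5 = 17 ⇒ 17 days.

17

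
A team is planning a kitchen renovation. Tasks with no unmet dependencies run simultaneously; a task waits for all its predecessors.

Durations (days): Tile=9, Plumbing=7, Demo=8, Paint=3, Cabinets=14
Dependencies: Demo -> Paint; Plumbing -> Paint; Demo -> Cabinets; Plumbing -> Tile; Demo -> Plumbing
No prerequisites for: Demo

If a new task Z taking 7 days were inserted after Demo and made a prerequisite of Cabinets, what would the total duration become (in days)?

Originally the project takes 24 days.
With Z inserted, Cabinets now waits for max(Demo, Z).
New critical path: Demo→Z→Cabinets = 8+7+14 = 29 ⇒ 29 days.

29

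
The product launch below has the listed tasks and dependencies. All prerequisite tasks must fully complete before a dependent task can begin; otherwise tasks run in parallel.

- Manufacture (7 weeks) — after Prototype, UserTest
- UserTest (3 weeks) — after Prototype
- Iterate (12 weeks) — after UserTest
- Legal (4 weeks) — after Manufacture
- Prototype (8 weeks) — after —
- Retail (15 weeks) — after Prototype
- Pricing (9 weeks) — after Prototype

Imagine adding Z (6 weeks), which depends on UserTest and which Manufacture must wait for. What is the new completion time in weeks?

28

Originally the project takes 23 weeks.
With Z inserted, Manufacture now waits for max(Prototype, UserTest, Z).
New critical path: Prototype→UserTest→Z→Manufacture→Legal = 8+3+6+7+4 = 28 ⇒ 28 weeks.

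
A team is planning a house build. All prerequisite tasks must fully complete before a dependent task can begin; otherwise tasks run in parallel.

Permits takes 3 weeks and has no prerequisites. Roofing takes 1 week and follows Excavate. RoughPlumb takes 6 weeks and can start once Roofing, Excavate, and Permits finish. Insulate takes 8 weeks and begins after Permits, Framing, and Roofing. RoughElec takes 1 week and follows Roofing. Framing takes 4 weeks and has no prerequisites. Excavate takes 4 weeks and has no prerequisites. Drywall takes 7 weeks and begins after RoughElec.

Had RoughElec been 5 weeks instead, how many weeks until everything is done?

The binding path is Excavate→Roofing→RoughElec→Drywall = 4+1+1+7 = 13; finish at 13 weeks.
Since RoughElec is critical, the +4 change carries straight to that chain (now 17 weeks).
No other chain overtakes it, so the finish is 17 weeks.

17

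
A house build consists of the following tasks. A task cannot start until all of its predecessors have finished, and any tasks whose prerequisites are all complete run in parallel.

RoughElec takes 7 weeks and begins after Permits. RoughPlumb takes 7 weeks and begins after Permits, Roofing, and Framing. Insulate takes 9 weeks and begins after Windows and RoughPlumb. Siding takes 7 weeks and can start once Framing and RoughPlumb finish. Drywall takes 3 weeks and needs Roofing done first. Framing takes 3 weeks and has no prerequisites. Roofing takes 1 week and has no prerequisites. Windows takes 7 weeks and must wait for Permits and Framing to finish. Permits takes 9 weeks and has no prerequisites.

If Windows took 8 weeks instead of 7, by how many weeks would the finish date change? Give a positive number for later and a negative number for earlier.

1

Actual critical path: Permits→Windows→Insulate = 9+7+9 = 25 ⇒ 25 weeks.
Since Windows is critical, the +1 change carries straight to that chain (now 26 weeks).
That remains the longest chain; total 26 weeks.
Change in finish: 26 − 25 = +1 weeks.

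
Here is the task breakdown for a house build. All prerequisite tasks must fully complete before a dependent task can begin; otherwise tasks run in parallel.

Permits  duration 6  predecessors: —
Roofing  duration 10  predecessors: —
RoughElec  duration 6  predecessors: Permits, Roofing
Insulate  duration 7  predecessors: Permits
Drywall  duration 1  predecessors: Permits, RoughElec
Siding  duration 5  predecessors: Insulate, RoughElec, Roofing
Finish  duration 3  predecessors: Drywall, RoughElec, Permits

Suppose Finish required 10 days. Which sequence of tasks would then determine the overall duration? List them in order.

Baseline: Roofing→RoughElec→Siding = 10+6+5 = 21 → 21 days.
Finish has 1 day of float (longest path through it is 20).
The binding chain switches to Roofing→RoughElec→Drywall→Finish = 10+6+1+10 = 27; finish 27 days.

Roofing, RoughElec, Drywall, Finish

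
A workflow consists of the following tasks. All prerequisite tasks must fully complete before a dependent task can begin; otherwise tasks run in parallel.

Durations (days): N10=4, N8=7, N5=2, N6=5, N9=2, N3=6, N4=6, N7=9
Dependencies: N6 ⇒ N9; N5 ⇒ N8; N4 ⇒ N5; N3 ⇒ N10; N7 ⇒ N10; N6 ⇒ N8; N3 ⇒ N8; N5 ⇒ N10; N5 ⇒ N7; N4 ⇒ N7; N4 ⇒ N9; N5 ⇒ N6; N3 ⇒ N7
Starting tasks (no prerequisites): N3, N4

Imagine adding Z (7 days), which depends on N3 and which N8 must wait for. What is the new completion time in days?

21

Originally the job takes 21 days.
With Z inserted, N8 now waits for max(N3, N5, N6, Z).
New critical path: N4→N5→N7→N10 = 6+2+9+4 = 21 ⇒ 21 days.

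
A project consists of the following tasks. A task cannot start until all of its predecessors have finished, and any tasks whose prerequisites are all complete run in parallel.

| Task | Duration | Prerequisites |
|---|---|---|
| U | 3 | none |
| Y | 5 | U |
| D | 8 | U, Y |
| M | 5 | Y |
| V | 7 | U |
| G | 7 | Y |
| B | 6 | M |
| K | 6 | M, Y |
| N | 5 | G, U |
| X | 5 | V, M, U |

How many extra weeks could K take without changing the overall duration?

U→Y→G→N = 3+5+7+5 = 20 sets the makespan at 20 weeks.
K finishes as early as 19 and must finish by 20.
Slack of K = 14 − 13 = 1 week.

1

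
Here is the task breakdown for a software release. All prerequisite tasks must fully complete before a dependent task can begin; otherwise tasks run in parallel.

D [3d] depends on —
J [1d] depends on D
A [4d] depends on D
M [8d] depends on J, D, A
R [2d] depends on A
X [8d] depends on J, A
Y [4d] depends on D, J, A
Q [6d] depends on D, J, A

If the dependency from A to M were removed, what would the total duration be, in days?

Original critical path: D→A→M = 3+4+8 = 15 ⇒ 15 days.
Without A→M, M's earliest start moves from 7 to 4.
New critical path: D→A→X = 3+4+8 = 15 ⇒ 15 days.

15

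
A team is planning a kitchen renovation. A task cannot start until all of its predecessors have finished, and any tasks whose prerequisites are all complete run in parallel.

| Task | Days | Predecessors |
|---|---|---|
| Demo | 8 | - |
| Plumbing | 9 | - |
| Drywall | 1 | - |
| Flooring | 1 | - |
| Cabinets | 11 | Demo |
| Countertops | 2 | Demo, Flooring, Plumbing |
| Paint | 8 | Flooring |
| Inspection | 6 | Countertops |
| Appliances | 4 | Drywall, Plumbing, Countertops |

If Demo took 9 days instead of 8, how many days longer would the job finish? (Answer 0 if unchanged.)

Actual critical path: Demo→Cabinets = 8+11 = 19 ⇒ 19 days.
Demo is on the critical path; changing it to 9 makes that path 20 days.
No other chain overtakes it, so the finish is 20 days.
Change in finish: 20 − 19 = +1 days.

1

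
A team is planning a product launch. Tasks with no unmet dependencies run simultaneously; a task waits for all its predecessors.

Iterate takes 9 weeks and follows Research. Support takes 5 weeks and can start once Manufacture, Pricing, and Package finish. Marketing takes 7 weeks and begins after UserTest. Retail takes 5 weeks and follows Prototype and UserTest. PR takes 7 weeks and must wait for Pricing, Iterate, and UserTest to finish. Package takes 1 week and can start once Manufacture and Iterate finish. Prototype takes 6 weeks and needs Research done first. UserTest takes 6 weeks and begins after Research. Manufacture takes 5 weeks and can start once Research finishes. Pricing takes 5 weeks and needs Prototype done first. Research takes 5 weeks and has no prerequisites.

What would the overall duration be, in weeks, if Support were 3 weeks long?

Critical path before the change: Research→Prototype→Pricing→PR = 5+6+5+7 = 23 giving 23 weeks.
Support has 2 weeks of float (longest path through it is 21).
The critical path is still Research→Prototype→Pricing→PR; finish is now 23 weeks.

23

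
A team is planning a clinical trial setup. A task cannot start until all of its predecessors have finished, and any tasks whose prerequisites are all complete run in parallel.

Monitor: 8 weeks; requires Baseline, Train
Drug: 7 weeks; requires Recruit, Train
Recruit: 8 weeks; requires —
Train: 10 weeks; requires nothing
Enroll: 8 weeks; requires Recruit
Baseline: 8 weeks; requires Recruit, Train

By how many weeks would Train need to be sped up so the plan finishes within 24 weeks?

Current finish: 26 weeks; target: 24.
Train is on every critical path, so each week cut from Train cuts the finish by one (this holds down to a finish of 24).
Need 26 − 24 = 2 weeks off Train → Train becomes 8 weeks, finish becomes 24.

2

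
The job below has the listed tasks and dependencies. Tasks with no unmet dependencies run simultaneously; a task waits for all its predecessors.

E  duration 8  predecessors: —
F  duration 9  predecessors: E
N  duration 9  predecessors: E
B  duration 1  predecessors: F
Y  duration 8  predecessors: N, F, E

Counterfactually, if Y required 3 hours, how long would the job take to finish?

20

The binding path is E→F→Y = 8+9+8 = 25; finish at 25 hours.
Y is on the critical path; changing it to 3 makes that path 20 hours.
The critical path is still E→F→Y; finish is now 20 hours.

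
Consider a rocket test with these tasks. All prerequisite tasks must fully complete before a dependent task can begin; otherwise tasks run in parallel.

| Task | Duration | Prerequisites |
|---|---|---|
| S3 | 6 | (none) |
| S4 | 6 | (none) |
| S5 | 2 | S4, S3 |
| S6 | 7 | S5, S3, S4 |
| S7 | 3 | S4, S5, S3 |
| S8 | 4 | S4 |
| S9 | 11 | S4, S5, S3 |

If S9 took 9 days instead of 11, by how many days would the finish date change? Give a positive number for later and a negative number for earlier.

Baseline: S3→S5→S9 = 6+2+11 = 19 → 19 days.
Since S9 is critical, the -2 change carries straight to that chain (now 17 days).
That remains the longest chain; total 17 days.
Change in finish: 17 − 19 = -2 days.

-2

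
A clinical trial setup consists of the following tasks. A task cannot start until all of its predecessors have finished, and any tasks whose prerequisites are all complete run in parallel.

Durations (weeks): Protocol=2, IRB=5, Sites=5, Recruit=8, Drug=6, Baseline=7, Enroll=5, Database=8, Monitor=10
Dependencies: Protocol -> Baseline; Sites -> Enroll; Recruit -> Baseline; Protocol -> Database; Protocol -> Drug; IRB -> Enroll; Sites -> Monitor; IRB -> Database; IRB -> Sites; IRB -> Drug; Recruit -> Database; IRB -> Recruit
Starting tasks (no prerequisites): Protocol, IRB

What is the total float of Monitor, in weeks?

Critical path: IRB→Recruit→Database = 5+8+8 = 21, so the finish is 21 weeks.
Monitor finishes as early as 20 and must finish by 21.
Float = 21 − 20 = 1.

1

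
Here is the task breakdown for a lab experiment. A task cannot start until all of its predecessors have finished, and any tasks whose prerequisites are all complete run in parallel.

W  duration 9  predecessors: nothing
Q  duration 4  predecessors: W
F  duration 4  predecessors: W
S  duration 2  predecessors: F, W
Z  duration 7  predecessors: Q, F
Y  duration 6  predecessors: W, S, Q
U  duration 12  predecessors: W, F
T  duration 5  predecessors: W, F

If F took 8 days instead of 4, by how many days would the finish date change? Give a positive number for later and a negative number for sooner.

4

As given, the longest chain is W→F→U = 9+4+12 = 25, so the finish is 25 days.
F is on the critical path; changing it to 8 makes that path 29 days.
That remains the longest chain; total 29 days.
Change in finish: 29 − 25 = +4 days.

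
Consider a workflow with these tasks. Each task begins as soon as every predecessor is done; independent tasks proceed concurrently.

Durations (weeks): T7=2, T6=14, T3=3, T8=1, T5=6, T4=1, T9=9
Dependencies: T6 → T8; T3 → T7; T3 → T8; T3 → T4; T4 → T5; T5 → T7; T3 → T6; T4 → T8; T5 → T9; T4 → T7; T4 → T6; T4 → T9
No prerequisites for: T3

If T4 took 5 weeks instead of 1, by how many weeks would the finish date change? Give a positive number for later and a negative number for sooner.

4

Critical path before the change: T3→T4→T5→T9 = 3+1+6+9 = 19 giving 19 weeks.
Since T4 is critical, the +4 change carries straight to that chain (now 23 weeks).
The critical path is still T3→T4→T5→T9; finish is now 23 weeks.
Change in finish: 23 − 19 = +4 weeks.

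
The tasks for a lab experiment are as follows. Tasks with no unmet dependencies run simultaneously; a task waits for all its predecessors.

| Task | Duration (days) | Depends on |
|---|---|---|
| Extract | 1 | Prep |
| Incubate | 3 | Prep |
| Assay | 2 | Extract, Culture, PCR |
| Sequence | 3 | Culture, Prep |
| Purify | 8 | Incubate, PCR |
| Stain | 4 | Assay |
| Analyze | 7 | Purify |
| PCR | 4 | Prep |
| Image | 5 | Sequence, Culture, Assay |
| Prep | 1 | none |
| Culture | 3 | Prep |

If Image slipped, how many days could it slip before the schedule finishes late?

Prep→PCR→Purify→Analyze = 1+4+8+7 = 20 sets the makespan at 20 days.
Image finishes as early as 12 and must finish by 20.
So Image can slip 20 − 12 = 8 days.

8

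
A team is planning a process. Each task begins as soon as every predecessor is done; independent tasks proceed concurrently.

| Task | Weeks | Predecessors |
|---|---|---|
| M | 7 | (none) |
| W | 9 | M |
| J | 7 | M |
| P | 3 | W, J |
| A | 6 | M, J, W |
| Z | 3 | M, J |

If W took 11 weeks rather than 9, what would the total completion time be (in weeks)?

Actual critical path: M→W→A = 7+9+6 = 22 ⇒ 22 weeks.
W lies on that path, so at 11 weeks the path becomes 24 weeks.
That remains the longest chain; total 24 weeks.

24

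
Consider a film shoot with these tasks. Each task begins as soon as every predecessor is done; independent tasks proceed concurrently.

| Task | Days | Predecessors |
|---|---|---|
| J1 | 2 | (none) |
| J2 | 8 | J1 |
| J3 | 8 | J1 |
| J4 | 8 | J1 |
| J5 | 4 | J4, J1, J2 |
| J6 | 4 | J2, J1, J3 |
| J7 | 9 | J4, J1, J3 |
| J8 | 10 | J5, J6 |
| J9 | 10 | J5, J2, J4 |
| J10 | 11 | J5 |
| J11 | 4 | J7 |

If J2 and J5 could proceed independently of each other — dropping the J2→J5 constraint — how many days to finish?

25

Before: longest chain J1→J2→J5→J10 = 2+8+4+11 = 25, finish 25.
Dropping J2→J5 doesn't change J5's earliest start (10); another predecessor still binds.
The longest chain is now J1→J4→J5→J10 = 2+8+4+11 = 25, so the job takes 25 days.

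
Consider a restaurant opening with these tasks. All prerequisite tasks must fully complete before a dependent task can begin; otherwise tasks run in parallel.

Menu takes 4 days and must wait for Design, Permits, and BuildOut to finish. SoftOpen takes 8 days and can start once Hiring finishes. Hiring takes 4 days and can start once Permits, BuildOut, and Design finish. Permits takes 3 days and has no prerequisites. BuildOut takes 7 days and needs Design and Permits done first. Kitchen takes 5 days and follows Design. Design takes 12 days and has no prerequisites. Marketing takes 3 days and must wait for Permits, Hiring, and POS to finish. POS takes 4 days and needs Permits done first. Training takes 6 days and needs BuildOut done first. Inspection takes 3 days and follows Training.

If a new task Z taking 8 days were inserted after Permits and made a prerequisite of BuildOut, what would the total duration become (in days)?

Originally the project takes 31 days.
With Z inserted, BuildOut now waits for max(Design, Permits, Z).
New critical path: Design→BuildOut→Hiring→SoftOpen = 12+7+4+8 = 31 ⇒ 31 days.

31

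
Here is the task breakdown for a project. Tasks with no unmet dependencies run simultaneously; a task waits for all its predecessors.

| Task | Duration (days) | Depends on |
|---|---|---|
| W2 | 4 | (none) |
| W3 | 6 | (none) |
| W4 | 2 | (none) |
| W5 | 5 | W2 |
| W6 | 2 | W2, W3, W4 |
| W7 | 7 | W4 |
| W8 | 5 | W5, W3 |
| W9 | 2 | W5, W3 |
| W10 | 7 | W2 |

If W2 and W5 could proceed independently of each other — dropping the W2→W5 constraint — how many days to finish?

11

With the dependency in place, W2→W5→W8 = 4+5+5 = 14 sets the finish at 14 days.
Without W2→W5, W5's earliest start moves from 4 to 0.
The longest chain is now W2→W10 = 4+7 = 11, so the project takes 11 days.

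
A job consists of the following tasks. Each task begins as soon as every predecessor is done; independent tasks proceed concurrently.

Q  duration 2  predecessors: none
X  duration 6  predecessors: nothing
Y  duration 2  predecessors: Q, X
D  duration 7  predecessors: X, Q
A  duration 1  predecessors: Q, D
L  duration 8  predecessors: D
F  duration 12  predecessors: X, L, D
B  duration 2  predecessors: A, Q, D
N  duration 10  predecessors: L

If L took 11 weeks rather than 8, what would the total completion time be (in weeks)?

Actual critical path: X→D→L→F = 6+7+8+12 = 33 ⇒ 33 weeks.
L lies on that path, so at 11 weeks the path becomes 36 weeks.
The critical path is still X→D→L→F; finish is now 36 weeks.

36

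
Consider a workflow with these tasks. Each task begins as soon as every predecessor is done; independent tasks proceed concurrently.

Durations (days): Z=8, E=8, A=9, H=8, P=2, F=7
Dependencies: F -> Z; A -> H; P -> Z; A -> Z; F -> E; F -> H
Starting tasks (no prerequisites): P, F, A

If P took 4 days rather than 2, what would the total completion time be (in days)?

Critical path before the change: A→Z = 9+8 = 17 giving 17 days.
P has 7 days of float (longest path through it is 10).
The critical path is still A→Z; finish is now 17 days.

17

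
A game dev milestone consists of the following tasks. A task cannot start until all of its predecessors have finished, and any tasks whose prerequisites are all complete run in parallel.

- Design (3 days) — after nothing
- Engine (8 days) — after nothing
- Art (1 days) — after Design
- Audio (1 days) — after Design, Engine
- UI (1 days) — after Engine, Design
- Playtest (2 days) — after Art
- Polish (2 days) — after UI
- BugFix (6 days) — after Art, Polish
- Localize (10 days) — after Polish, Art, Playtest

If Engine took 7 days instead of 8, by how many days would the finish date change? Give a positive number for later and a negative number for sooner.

-1

Baseline: Engine→UI→Polish→Localize = 8+1+2+10 = 21 → 21 days.
Engine lies on that path, so at 7 days the path becomes 20 days.
That remains the longest chain; total 20 days.
Change in finish: 20 − 21 = -1 days.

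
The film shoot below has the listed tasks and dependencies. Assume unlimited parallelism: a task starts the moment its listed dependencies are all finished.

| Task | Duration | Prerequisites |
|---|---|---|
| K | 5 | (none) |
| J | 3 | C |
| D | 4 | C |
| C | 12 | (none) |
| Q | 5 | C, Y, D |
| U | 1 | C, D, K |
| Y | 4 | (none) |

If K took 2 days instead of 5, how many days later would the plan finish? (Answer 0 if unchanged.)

As given, the longest chain is C→D→Q = 12+4+5 = 21, so the finish is 21 days.
The longest path through K is only 6 days, so K has float 15.
The critical path is still C→D→Q; finish is now 21 days.
Change in finish: 21 − 21 = +0 days.

0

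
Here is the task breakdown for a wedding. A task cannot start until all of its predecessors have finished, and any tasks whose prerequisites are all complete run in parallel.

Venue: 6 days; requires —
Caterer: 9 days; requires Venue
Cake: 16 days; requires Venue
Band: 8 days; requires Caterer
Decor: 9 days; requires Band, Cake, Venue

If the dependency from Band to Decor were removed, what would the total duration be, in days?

31

Before: longest chain Venue→Caterer→Band→Decor = 6+9+8+9 = 32, finish 32.
Without Band→Decor, Decor's earliest start moves from 23 to 22.
After: Venue→Cake→Decor = 6+16+9 = 31 → 31 days.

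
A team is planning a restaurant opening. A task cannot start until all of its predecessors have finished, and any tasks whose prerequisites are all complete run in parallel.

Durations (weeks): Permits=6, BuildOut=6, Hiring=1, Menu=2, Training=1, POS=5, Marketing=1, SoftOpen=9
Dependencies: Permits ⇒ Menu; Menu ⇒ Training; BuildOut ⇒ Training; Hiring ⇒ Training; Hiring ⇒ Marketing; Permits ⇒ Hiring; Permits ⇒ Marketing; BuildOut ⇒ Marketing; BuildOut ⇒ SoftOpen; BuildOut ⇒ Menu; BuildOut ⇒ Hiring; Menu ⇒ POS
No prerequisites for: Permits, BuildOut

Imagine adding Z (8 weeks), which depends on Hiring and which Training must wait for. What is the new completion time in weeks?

16

Originally the restaurant opening takes 15 weeks.
With Z inserted, Training now waits for max(Hiring, BuildOut, Menu, Z).
New critical path: Permits→Hiring→Z→Training = 6+1+8+1 = 16 ⇒ 16 weeks.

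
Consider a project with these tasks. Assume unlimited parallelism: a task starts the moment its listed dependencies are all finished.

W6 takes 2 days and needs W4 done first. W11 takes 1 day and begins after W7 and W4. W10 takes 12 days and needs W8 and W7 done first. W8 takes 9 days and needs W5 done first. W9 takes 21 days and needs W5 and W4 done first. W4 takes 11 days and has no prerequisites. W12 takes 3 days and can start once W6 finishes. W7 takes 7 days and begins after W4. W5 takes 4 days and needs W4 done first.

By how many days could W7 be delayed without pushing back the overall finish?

6

W4→W5→W8→W10 = 11+4+9+12 = 36 sets the makespan at 36 days.
The longest chain containing W7 totals 30 days.
Slack of W7 = 17 − 11 = 6 days.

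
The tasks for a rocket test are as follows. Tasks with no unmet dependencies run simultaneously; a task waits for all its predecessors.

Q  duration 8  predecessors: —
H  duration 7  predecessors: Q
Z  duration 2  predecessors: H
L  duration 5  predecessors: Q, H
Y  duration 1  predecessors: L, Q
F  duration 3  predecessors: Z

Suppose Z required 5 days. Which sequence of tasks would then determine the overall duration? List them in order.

Q, H, Z, F

Actual critical path: Q→H→L→Y = 8+7+5+1 = 21 ⇒ 21 days.
Z is off the critical path — its longest chain is 20 days, giving 1 of slack.
The binding chain switches to Q→H→Z→F = 8+7+5+3 = 23; finish 23 days.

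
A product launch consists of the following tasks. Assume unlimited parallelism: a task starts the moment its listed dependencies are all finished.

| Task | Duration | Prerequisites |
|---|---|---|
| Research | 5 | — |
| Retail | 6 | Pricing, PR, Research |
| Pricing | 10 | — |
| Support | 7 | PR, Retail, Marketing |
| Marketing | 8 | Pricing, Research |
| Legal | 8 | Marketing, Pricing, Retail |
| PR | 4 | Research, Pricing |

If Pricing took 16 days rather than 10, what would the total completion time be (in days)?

As given, the longest chain is Pricing→PR→Retail→Legal = 10+4+6+8 = 28, so the finish is 28 days.
Pricing is on the critical path; changing it to 16 makes that path 34 days.
That remains the longest chain; total 34 days.

34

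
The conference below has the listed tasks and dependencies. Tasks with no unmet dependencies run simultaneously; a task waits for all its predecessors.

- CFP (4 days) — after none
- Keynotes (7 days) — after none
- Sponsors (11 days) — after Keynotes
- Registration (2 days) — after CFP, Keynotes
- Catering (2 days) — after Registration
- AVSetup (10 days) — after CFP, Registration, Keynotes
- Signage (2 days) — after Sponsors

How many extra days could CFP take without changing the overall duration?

The longest chain is Keynotes→Sponsors→Signage = 7+11+2 = 20; overall finish 20 days.
Longest path through CFP: 16 days (earliest finish 4, latest finish 8).
Float = 20 − 16 = 4.

4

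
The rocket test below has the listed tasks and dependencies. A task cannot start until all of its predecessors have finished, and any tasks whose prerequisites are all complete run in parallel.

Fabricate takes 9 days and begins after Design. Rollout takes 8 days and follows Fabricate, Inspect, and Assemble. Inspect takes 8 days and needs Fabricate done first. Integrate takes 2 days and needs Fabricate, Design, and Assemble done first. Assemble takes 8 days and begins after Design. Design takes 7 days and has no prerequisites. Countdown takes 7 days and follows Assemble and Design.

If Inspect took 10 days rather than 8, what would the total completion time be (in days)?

Baseline: Design→Fabricate→Inspect→Rollout = 7+9+8+8 = 32 → 32 days.
Since Inspect is critical, the +2 change carries straight to that chain (now 34 days).
That remains the longest chain; total 34 days.

34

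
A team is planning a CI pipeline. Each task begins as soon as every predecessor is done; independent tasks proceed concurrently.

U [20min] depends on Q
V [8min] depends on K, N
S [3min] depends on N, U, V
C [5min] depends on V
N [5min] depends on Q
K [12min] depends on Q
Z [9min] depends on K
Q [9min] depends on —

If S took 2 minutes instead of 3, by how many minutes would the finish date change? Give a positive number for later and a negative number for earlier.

Actual critical path: Q→K→V→C = 9+12+8+5 = 34 ⇒ 34 minutes.
S has 2 minutes of float (longest path through it is 32).
No other chain overtakes it, so the finish is 34 minutes.
Change in finish: 34 − 34 = +0 minutes.

0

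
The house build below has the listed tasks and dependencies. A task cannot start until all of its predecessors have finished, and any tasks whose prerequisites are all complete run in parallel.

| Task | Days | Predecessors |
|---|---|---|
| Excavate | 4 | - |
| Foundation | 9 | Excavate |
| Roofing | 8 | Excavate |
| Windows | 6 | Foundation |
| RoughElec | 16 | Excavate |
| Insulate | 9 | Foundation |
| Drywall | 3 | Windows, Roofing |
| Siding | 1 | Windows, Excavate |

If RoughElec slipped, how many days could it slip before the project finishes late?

2

Critical path: Excavate→Foundation→Windows→Drywall = 4+9+6+3 = 22, so the finish is 22 days.
Longest path through RoughElec: 20 days (earliest finish 20, latest finish 22).
So RoughElec can slip 22 − 20 = 2 days.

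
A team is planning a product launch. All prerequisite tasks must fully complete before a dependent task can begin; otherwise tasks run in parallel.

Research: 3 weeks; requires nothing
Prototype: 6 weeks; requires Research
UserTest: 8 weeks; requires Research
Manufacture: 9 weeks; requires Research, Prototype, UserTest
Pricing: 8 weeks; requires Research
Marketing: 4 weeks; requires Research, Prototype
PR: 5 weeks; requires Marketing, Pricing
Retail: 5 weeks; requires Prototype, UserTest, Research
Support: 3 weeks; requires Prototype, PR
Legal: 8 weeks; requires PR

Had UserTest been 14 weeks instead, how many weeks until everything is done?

Actual critical path: Research→Prototype→Marketing→PR→Legal = 3+6+4+5+8 = 26 ⇒ 26 weeks.
The longest path through UserTest is only 20 weeks, so UserTest has float 6.
That remains the longest chain; total 26 weeks.

26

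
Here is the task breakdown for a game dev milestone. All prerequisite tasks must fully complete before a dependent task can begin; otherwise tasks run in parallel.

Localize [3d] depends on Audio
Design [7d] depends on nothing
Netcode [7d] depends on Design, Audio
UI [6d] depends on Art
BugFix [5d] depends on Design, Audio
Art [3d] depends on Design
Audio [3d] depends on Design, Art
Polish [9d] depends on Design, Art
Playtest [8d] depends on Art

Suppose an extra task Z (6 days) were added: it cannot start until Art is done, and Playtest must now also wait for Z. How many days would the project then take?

Originally the project takes 20 days.
With Z inserted, Playtest now waits for max(Art, Z).
New critical path: Design→Art→Z→Playtest = 7+3+6+8 = 24 ⇒ 24 days.

24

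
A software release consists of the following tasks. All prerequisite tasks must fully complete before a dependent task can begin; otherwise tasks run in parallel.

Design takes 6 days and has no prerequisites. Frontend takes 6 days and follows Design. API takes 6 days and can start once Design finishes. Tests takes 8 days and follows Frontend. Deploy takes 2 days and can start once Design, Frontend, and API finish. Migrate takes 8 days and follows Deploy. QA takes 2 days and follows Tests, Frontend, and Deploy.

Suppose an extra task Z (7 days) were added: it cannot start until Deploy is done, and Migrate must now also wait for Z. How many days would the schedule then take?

29

Originally the schedule takes 22 days.
With Z inserted, Migrate now waits for max(Deploy, Z).
New critical path: Design→Frontend→Deploy→Z→Migrate = 6+6+2+7+8 = 29 ⇒ 29 days.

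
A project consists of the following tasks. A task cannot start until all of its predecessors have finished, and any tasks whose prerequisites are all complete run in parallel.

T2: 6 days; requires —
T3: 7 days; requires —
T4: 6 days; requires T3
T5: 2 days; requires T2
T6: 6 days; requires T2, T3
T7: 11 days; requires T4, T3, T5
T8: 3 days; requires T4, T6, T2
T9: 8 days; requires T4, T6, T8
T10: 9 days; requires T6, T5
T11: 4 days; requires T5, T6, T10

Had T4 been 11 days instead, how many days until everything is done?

29

Critical path before the change: T3→T6→T10→T11 = 7+6+9+4 = 26 giving 26 days.
T4 is off the critical path — its longest chain is 24 days, giving 2 of slack.
The binding chain switches to T3→T4→T7 = 7+11+11 = 29; finish 29 days.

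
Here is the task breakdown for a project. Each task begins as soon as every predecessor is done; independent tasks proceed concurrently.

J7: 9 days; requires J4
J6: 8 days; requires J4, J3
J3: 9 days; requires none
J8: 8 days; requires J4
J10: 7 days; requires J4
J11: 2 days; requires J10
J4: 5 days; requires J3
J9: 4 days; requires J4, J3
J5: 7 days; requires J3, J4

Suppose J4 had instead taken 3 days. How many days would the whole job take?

Critical path before the change: J3→J4→J7 = 9+5+9 = 23 giving 23 days.
Since J4 is critical, the -2 change carries straight to that chain (now 21 days).
That remains the longest chain; total 21 days.

21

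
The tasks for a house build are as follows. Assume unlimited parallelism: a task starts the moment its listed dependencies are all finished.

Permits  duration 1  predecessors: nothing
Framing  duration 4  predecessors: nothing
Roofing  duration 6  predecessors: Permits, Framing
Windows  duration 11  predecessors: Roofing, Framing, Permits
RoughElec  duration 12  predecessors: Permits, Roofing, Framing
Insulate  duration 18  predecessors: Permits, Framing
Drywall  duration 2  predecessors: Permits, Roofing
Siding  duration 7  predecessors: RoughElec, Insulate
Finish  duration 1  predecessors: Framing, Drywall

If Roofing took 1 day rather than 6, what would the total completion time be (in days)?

Actual critical path: Framing→Roofing→RoughElec→Siding = 4+6+12+7 = 29 ⇒ 29 days.
Roofing is on the critical path; changing it to 1 makes that path 24 days.
New critical path: Framing→Insulate→Siding = 4+18+7 = 29 ⇒ 29 days.

29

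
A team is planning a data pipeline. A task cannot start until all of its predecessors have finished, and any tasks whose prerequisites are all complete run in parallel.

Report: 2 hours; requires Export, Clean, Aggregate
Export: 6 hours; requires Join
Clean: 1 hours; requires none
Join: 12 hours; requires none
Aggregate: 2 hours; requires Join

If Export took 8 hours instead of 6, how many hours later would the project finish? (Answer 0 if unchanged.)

2

The binding path is Join→Export→Report = 12+6+2 = 20; finish at 20 hours.
Since Export is critical, the +2 change carries straight to that chain (now 22 hours).
That remains the longest chain; total 22 hours.
Change in finish: 22 − 20 = +2 hours.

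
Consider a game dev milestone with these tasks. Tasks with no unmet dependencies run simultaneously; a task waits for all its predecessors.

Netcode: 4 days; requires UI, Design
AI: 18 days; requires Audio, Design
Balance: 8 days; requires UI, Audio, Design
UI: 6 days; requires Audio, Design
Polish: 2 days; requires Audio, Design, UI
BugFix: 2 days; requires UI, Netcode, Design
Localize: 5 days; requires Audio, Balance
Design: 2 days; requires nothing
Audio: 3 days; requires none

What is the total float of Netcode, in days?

Audio→UI→Balance→Localize = 3+6+8+5 = 22 sets the makespan at 22 days.
The longest chain containing Netcode totals 15 days.
So Netcode can slip 20 − 13 = 7 days.

7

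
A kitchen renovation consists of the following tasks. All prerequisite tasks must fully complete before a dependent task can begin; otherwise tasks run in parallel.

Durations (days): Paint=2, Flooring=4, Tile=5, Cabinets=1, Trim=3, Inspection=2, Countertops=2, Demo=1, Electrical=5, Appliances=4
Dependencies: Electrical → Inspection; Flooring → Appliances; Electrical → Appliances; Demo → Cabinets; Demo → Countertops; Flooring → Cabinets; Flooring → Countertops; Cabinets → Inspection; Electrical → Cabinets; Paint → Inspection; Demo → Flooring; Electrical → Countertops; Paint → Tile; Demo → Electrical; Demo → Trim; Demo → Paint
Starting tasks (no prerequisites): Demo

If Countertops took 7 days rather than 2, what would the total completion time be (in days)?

13

Actual critical path: Demo→Electrical→Appliances = 1+5+4 = 10 ⇒ 10 days.
Countertops is off the critical path — its longest chain is 8 days, giving 2 of slack.
The binding chain switches to Demo→Electrical→Countertops = 1+5+7 = 13; finish 13 days.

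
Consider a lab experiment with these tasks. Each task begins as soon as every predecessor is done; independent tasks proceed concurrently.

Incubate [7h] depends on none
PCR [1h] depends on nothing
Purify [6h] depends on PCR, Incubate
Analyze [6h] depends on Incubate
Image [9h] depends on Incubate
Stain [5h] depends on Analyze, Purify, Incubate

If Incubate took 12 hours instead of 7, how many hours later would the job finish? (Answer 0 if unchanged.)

Actual critical path: Incubate→Purify→Stain = 7+6+5 = 18 ⇒ 18 hours.
Incubate lies on that path, so at 12 hours the path becomes 23 hours.
No other chain overtakes it, so the finish is 23 hours.
Change in finish: 23 − 18 = +5 hours.

5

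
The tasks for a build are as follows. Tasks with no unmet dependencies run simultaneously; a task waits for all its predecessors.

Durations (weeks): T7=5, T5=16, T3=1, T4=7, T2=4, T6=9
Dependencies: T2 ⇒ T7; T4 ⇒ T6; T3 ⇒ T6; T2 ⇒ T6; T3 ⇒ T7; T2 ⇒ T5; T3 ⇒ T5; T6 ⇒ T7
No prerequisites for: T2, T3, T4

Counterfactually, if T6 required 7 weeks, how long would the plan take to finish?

As given, the longest chain is T4→T6→T7 = 7+9+5 = 21, so the finish is 21 weeks.
Since T6 is critical, the -2 change carries straight to that chain (now 19 weeks).
Now T2→T5 = 4+16 = 20 is longest, so the finish becomes 20 weeks.

20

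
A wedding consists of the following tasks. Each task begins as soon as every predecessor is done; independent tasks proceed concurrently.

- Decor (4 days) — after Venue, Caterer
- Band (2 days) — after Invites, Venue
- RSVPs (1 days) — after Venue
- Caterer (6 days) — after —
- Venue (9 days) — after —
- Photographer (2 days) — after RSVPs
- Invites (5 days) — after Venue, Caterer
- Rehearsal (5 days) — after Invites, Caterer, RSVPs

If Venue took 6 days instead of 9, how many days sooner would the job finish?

As given, the longest chain is Venue→Invites→Rehearsal = 9+5+5 = 19, so the finish is 19 days.
Venue is on the critical path; changing it to 6 makes that path 16 days.
That remains the longest chain; total 16 days.
Change in finish: 16 − 19 = -3 days.

3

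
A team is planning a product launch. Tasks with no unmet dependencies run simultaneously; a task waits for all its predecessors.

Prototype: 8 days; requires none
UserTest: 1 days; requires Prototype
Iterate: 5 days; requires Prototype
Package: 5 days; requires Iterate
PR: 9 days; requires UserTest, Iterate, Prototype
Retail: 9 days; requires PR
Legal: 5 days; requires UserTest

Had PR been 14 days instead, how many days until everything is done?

36

Critical path before the change: Prototype→Iterate→PR→Retail = 8+5+9+9 = 31 giving 31 days.
Since PR is critical, the +5 change carries straight to that chain (now 36 days).
The critical path is still Prototype→Iterate→PR→Retail; finish is now 36 days.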